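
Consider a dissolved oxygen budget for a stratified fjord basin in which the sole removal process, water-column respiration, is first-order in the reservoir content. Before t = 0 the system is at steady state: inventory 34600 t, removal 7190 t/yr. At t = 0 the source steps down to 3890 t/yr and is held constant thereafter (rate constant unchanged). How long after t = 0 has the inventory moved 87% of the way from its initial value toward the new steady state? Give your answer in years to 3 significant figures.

τ = M₀/F₀ = 34600/7190 = 4.812 yr.
The remaining gap fraction is e^(−t/τ); 87% covered ⇒ e^(−t/τ) = 0.130.
t = −τ ln(0.130) = 4.812 × 2.040 = 9.818 yr.

9.82 yr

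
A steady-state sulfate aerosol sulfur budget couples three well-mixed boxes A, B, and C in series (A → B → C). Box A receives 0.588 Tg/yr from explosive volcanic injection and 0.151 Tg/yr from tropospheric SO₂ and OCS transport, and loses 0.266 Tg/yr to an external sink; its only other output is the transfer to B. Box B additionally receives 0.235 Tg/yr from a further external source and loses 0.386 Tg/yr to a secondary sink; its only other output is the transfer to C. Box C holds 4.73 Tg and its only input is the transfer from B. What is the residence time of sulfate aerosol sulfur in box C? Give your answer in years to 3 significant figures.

Box A: F(A→B) = (0.588 + 0.151) − 0.266 = 0.47300 Tg/yr.
Box B: F(B→C) = (0.47300 + 0.235) − 0.386 = 0.32200 Tg/yr.
Box C throughput = its input = 0.32200 Tg/yr; τ = 4.73 / 0.32200 = 14.69 yr.

14.7 yr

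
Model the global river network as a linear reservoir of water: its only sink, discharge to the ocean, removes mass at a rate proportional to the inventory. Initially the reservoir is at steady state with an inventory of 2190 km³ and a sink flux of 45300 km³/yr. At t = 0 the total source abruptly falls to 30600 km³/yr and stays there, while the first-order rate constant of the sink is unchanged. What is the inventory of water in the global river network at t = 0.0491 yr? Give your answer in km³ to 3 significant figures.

1740 km³

τ = M₀/F₀ = 2190/45300 = 0.04834 yr; rate constant k = 1/τ.
New steady state M_∞ = F₁/k = F₁·τ = 30600 × 0.04834 = 1479.3 km³.
M(t) = M_∞ + (M₀ − M_∞)·e^(−t/τ); t/τ = 0.0491/0.04834 = 1.016, so e^(−t/τ) = 0.3622.
M(t) = 1479.3 + 710.7 × 0.3622 = 1736.7 km³.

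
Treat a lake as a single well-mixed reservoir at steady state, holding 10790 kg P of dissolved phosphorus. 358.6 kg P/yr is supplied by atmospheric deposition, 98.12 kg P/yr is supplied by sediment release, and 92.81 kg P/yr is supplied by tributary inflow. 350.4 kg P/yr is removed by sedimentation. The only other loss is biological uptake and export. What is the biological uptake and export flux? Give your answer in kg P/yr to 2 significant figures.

At steady state ΣF_in = ΣF_out.
ΣF_in = 358.6 + 98.12 + 92.81 = 549.53 kg P/yr.
Biological uptake and export flux = ΣF_in − (350.4) = 549.53 − 350.4 = 199.1 kg P/yr.

200 kg P/yr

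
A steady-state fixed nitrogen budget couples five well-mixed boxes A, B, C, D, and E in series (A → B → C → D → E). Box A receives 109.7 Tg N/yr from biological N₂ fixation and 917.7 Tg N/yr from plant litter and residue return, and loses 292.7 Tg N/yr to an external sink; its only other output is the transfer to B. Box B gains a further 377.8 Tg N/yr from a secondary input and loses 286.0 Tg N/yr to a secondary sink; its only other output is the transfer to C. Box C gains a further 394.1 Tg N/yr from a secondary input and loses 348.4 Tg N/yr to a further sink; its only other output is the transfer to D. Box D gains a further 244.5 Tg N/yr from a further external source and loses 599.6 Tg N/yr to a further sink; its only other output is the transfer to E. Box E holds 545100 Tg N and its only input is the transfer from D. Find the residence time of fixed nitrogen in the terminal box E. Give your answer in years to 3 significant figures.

Box A: F(A→B) = (109.7 + 917.7) − 292.7 = 734.70 Tg N/yr.
Box B: F(B→C) = (734.70 + 377.8) − 286.0 = 826.50 Tg N/yr.
Box C: F(C→D) = (826.50 + 394.1) − 348.4 = 872.20 Tg N/yr.
Box D: F(D→E) = (872.20 + 244.5) − 599.6 = 517.10 Tg N/yr.
Box E throughput = its input = 517.10 Tg N/yr; τ = 545100 / 517.10 = 1054 yr.

1050 yr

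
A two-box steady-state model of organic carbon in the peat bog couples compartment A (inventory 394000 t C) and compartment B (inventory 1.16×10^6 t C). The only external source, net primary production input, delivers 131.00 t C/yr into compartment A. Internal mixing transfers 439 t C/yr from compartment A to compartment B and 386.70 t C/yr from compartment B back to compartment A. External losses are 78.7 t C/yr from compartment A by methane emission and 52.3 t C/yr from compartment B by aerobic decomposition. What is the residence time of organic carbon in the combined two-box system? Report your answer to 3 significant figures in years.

11900 yr

Treat the two boxes together as one reservoir: the mixing fluxes between them are internal recycling, so τ = ΣM / Σ(external losses).
M_total = 394000 + 1.16×10^6 = 1.5540×10^6 t C.
ΣF_external_out = 78.7 + 52.3 = 131.00 t C/yr.
τ = M_total / ΣF_ext = 1.5540×10^6 / 131.00 = 11860 yr.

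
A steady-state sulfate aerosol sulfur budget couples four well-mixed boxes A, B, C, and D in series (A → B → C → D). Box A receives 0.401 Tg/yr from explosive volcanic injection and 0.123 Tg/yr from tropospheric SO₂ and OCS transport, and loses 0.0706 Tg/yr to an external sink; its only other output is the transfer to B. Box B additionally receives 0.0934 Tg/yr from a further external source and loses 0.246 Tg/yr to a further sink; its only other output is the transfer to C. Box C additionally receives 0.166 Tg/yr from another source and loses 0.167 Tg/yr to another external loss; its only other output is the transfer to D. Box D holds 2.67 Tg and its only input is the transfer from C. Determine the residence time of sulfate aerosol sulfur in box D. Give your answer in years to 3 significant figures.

8.91 yr

Box A: F(A→B) = (0.401 + 0.123) − 0.0706 = 0.45340 Tg/yr.
Box B: F(B→C) = (0.45340 + 0.0934) − 0.246 = 0.30080 Tg/yr.
Box C: F(C→D) = (0.30080 + 0.166) − 0.167 = 0.29980 Tg/yr.
Box D throughput = its input = 0.29980 Tg/yr; τ = 2.67 / 0.29980 = 8.906 yr.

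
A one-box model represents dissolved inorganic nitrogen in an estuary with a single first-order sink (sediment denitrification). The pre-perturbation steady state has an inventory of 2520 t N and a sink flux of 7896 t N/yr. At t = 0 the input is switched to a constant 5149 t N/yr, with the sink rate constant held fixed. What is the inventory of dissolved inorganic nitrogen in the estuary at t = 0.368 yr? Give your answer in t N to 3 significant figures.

1920 t N

τ = M₀/F₀ = 2520/7896 = 0.3191 yr; rate constant k = 1/τ.
New steady state M_∞ = F₁/k = F₁·τ = 5149 × 0.3191 = 1643.3 t N.
M(t) = M_∞ + (M₀ − M_∞)·e^(−t/τ); t/τ = 0.368/0.3191 = 1.153, so e^(−t/τ) = 0.3157.
M(t) = 1643.3 + 876.7 × 0.3157 = 1920.0 t N.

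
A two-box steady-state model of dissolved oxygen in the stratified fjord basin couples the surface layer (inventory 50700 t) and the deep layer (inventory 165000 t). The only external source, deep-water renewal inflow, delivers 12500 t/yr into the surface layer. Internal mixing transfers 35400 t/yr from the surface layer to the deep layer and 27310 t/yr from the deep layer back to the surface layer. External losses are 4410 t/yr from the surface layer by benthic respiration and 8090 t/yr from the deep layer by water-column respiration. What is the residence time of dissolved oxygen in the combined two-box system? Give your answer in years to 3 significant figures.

For the system as a whole, the A↔B exchange is internal and contributes nothing to the throughput; only the external sinks remove mass.
M_total = 50700 + 165000 = 215700 t.
ΣF_external_out = 4410 + 8090 = 12500 t/yr.
τ = M_total / ΣF_ext = 215700 / 12500 = 17.26 yr.

17.3 yr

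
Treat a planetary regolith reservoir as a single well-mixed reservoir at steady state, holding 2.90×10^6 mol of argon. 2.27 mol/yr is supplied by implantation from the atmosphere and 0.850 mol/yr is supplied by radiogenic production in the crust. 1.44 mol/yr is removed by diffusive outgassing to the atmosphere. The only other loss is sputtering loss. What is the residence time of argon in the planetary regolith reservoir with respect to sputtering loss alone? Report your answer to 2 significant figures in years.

1.7×10^6 yr

At steady state ΣF_in = ΣF_out.
ΣF_in = 2.27 + 0.850 = 3.1200 mol/yr.
Sputtering loss flux = ΣF_in − (1.44) = 3.1200 − 1.440 = 1.680 mol/yr.
τ = M / F = 2.90×10^6 / 1.680 = 1.726×10^6 yr.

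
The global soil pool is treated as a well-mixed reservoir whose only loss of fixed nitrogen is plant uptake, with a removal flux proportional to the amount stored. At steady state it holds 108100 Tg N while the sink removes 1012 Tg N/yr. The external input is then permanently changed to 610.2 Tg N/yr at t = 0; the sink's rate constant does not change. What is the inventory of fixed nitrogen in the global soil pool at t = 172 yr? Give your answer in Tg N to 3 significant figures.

73800 Tg N

τ = M₀/F₀ = 108100/1012 = 106.8 yr; rate constant k = 1/τ.
New steady state M_∞ = F₁/k = F₁·τ = 610.2 × 106.8 = 65180 Tg N.
M(t) = M_∞ + (M₀ − M_∞)·e^(−t/τ); t/τ = 172/106.8 = 1.610, so e^(−t/τ) = 0.1998.
M(t) = 65180 + 42920 × 0.1998 = 73758 Tg N.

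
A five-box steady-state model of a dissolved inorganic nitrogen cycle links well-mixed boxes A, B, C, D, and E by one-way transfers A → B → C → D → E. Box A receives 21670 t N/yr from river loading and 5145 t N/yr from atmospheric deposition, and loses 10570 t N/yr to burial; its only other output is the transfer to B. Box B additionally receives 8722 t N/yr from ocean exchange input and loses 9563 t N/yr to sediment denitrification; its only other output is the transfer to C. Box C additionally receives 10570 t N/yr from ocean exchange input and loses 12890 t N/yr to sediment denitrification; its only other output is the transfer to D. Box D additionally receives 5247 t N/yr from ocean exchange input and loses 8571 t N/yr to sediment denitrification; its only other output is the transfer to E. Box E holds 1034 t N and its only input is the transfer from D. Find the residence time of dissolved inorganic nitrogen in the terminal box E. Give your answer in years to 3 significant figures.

0.106 yr

Box A: F(A→B) = (21670 + 5145) − 10570 = 16245 t N/yr.
Box B: F(B→C) = (16245 + 8722) − 9563 = 15404 t N/yr.
Box C: F(C→D) = (15404 + 10570) − 12890 = 13084 t N/yr.
Box D: F(D→E) = (13084 + 5247) − 8571 = 9760.0 t N/yr.
Box E throughput = its input = 9760.0 t N/yr; τ = 1034 / 9760.0 = 0.1059 yr.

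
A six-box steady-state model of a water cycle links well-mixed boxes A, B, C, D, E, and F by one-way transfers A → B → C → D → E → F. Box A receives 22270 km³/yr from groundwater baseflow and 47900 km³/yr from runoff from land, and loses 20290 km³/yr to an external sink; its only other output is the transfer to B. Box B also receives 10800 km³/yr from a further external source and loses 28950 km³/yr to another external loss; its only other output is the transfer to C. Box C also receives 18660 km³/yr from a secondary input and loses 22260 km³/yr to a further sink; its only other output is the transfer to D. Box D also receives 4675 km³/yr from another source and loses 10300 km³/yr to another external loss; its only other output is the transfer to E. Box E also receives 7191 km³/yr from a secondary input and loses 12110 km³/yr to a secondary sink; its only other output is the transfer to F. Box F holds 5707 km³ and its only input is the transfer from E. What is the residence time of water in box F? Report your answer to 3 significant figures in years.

0.325 yr

Box A: F(A→B) = (22270 + 47900) − 20290 = 49880 km³/yr.
Box B: F(B→C) = (49880 + 10800) − 28950 = 31730 km³/yr.
Box C: F(C→D) = (31730 + 18660) − 22260 = 28130 km³/yr.
Box D: F(D→E) = (28130 + 4675) − 10300 = 22505 km³/yr.
Box E: F(E→F) = (22505 + 7191) − 12110 = 17586 km³/yr.
Box F throughput = its input = 17586 km³/yr; τ = 5707 / 17586 = 0.3245 yr.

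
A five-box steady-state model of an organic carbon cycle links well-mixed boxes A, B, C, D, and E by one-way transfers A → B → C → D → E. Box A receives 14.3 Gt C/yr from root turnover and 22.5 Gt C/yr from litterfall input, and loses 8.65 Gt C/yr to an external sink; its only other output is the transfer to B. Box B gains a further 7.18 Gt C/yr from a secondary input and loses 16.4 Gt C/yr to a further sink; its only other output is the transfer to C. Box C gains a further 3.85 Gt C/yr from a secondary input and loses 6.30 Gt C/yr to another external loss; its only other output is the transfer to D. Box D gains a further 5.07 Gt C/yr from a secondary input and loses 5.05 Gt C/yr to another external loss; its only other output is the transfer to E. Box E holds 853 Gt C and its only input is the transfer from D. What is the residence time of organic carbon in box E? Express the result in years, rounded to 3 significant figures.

Box A: F(A→B) = (14.3 + 22.5) − 8.65 = 28.150 Gt C/yr.
Box B: F(B→C) = (28.150 + 7.18) − 16.4 = 18.930 Gt C/yr.
Box C: F(C→D) = (18.930 + 3.85) − 6.30 = 16.480 Gt C/yr.
Box D: F(D→E) = (16.480 + 5.07) − 5.05 = 16.500 Gt C/yr.
Box E throughput = its input = 16.500 Gt C/yr; τ = 853 / 16.500 = 51.70 yr.

51.7 yr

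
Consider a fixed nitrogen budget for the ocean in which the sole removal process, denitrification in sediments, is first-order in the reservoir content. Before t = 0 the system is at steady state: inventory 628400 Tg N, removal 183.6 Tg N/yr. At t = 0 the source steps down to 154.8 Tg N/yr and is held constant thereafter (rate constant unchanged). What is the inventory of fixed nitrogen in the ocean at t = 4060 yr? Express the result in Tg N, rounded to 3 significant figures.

560000 Tg N

Residence time τ = M₀/F₀ = 3423 yr. The eventual steady state is M_∞ = M₀·(F₁/F₀) = 628400 × 154.8/183.6 = 529830 Tg N.
The anomaly ΔM(t) = M(t) − M_∞ decays as ΔM₀·e^(−t/τ) with ΔM₀ = 628400 − 529830 = 98570 Tg N.
At t = 4060 yr, e^(−t/τ) = e^(−1.186) = 0.3054, so ΔM = 30100 Tg N and M = 529830 + 30100 = 559930 Tg N.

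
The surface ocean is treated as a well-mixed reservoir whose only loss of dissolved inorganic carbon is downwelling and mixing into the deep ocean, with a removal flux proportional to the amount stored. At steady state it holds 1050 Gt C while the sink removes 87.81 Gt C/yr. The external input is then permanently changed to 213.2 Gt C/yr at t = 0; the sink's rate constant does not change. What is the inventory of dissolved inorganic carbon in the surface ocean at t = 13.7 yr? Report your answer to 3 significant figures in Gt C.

2070 Gt C

Residence time τ = M₀/F₀ = 11.96 yr. The eventual steady state is M_∞ = M₀·(F₁/F₀) = 1050 × 213.2/87.81 = 2549.4 Gt C.
The anomaly ΔM(t) = M(t) − M_∞ decays as ΔM₀·e^(−t/τ) with ΔM₀ = 1050 − 2549.4 = −1499 Gt C.
At t = 13.7 yr, e^(−t/τ) = e^(−1.146) = 0.3180, so ΔM = −476.8 Gt C and M = 2549.4 − 476.8 = 2072.6 Gt C.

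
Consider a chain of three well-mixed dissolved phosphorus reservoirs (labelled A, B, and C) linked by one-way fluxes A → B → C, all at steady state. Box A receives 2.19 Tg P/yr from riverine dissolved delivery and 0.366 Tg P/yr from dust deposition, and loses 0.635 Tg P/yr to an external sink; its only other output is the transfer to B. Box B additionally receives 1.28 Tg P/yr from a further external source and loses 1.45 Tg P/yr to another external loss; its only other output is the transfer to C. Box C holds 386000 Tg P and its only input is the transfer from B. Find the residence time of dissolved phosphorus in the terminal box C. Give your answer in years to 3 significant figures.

220000 yr

Box A: F(A→B) = (2.19 + 0.366) − 0.635 = 1.9210 Tg P/yr.
Box B: F(B→C) = (1.9210 + 1.28) − 1.45 = 1.7510 Tg P/yr.
Box C throughput = its input = 1.7510 Tg P/yr; τ = 386000 / 1.7510 = 220400 yr.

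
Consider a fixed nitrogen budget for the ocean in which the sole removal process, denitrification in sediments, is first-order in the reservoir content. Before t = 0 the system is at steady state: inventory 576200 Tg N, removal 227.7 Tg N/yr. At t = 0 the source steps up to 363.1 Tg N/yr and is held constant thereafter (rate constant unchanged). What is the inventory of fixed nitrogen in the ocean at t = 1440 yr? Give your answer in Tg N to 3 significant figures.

The sink rate constant is k = F₀/M₀ = 227.7/576200 = 0.0003952 yr⁻¹.
Solving dM/dt = F₁ − kM with M(0) = M₀ gives M(t) = F₁/k + (M₀ − F₁/k)·e^(−kt).
F₁/k = 363.1/0.0003952 = 918830 Tg N; kt = 0.0003952 × 1440 = 0.5691, e^(−kt) = 0.5661.
M(1440) = 918830 + (576200 − 918830) × 0.5661 = 918830 − 194000 = 724880 Tg N.

725000 Tg N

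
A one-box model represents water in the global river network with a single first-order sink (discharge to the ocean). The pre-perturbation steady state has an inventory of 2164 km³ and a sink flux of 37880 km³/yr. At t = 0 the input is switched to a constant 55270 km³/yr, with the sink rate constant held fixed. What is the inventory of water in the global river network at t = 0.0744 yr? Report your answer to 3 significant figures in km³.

Residence time τ = M₀/F₀ = 0.05713 yr. The eventual steady state is M_∞ = M₀·(F₁/F₀) = 2164 × 55270/37880 = 3157.5 km³.
The anomaly ΔM(t) = M(t) − M_∞ decays as ΔM₀·e^(−t/τ) with ΔM₀ = 2164 − 3157.5 = −993.5 km³.
At t = 0.0744 yr, e^(−t/τ) = e^(−1.302) = 0.2719, so ΔM = −270.1 km³ and M = 3157.5 − 270.1 = 2887.3 km³.

2890 km³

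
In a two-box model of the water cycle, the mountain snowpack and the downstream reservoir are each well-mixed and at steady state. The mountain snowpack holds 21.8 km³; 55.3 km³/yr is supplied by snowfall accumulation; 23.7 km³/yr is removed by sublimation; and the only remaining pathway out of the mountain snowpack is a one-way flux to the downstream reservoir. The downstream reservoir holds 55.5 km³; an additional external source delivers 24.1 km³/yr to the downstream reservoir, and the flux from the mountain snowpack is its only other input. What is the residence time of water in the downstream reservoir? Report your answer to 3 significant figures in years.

Balance the mountain snowpack: ΣF_in = 55.300 km³/yr.
Flux to the downstream reservoir = ΣF_in − (23.7) = 31.600 km³/yr.
Total input to the downstream reservoir = 31.600 + 24.1 = 55.700 km³/yr; at steady state this equals its total output.
τ = M / F = 55.5 / 55.700 = 0.9964 yr.

0.996 yr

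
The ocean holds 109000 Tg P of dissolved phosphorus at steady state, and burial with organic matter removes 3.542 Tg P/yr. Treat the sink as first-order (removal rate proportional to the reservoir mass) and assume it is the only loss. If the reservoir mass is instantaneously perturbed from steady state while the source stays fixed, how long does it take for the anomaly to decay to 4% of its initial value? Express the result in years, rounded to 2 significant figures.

99000 yr

For a linear reservoir the anomaly decays as exp(−t/τ) with τ = M/F = 109000/3.542 = 30770 yr.
exp(−t/τ) = 0.04 ⇒ t = −τ ln(0.04) = 30770 × 3.219 = 99060 yr.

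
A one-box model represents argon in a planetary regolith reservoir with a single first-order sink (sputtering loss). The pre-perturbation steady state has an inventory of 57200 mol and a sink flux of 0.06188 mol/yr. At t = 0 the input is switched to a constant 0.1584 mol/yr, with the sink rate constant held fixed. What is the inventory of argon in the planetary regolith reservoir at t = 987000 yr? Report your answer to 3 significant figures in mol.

The sink rate constant is k = F₀/M₀ = 0.06188/57200 = 1.082×10^-6 yr⁻¹.
Solving dM/dt = F₁ − kM with M(0) = M₀ gives M(t) = F₁/k + (M₀ − F₁/k)·e^(−kt).
F₁/k = 0.1584/1.082×10^-6 = 146420 mol; kt = 1.082×10^-6 × 987000 = 1.068, e^(−kt) = 0.3438.
M(987000) = 146420 + (57200 − 146420) × 0.3438 = 146420 − 30670 = 115750 mol.

116000 mol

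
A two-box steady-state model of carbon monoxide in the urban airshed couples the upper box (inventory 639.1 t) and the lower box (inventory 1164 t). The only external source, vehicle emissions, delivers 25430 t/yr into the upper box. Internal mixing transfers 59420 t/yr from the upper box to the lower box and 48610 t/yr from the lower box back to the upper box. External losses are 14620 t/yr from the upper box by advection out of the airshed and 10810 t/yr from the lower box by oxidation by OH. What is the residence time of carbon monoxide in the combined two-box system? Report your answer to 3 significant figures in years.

0.0709 yr

For the system as a whole, the A↔B exchange is internal and contributes nothing to the throughput; only the external sinks remove mass.
M_total = 639.1 + 1164 = 1803.1 t.
ΣF_external_out = 14620 + 10810 = 25430 t/yr.
τ = M_total / ΣF_ext = 1803.1 / 25430 = 0.07090 yr.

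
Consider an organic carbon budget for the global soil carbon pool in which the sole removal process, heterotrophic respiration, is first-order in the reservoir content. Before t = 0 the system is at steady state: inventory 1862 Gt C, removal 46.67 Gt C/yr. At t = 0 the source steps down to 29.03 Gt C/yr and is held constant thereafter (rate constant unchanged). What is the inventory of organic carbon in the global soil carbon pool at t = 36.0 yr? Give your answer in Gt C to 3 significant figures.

1440 Gt C

Residence time τ = M₀/F₀ = 39.90 yr. The eventual steady state is M_∞ = M₀·(F₁/F₀) = 1862 × 29.03/46.67 = 1158.2 Gt C.
The anomaly ΔM(t) = M(t) − M_∞ decays as ΔM₀·e^(−t/τ) with ΔM₀ = 1862 − 1158.2 = 703.8 Gt C.
At t = 36.0 yr, e^(−t/τ) = e^(−0.9023) = 0.4056, so ΔM = 285.5 Gt C and M = 1158.2 + 285.5 = 1443.7 Gt C.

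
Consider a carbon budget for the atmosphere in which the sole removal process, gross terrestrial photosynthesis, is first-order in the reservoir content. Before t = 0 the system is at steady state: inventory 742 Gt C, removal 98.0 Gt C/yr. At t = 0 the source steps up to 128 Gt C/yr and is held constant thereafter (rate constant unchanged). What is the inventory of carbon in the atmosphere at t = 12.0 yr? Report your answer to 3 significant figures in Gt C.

Residence time τ = M₀/F₀ = 7.571 yr. The eventual steady state is M_∞ = M₀·(F₁/F₀) = 742 × 128/98.0 = 969.14 Gt C.
The anomaly ΔM(t) = M(t) − M_∞ decays as ΔM₀·e^(−t/τ) with ΔM₀ = 742 − 969.14 = −227.1 Gt C.
At t = 12.0 yr, e^(−t/τ) = e^(−1.585) = 0.2050, so ΔM = −46.56 Gt C and M = 969.14 − 46.56 = 922.59 Gt C.

923 Gt C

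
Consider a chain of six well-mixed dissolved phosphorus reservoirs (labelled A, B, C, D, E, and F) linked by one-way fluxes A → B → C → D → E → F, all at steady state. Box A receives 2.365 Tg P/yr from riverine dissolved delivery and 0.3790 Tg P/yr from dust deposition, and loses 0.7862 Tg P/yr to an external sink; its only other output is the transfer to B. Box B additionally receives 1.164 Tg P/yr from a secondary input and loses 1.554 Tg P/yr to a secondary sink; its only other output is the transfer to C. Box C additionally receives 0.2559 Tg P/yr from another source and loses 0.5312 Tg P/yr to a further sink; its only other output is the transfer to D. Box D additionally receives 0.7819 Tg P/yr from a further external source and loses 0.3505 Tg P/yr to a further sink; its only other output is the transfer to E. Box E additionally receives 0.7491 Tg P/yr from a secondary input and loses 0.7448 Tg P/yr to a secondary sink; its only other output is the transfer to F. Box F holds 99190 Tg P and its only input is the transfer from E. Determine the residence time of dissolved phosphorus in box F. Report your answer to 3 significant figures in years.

57400 yr

Box A: F(A→B) = (2.365 + 0.3790) − 0.7862 = 1.9578 Tg P/yr.
Box B: F(B→C) = (1.9578 + 1.164) − 1.554 = 1.5678 Tg P/yr.
Box C: F(C→D) = (1.5678 + 0.2559) − 0.5312 = 1.2925 Tg P/yr.
Box D: F(D→E) = (1.2925 + 0.7819) − 0.3505 = 1.7239 Tg P/yr.
Box E: F(E→F) = (1.7239 + 0.7491) − 0.7448 = 1.7282 Tg P/yr.
Box F throughput = its input = 1.7282 Tg P/yr; τ = 99190 / 1.7282 = 57390 yr.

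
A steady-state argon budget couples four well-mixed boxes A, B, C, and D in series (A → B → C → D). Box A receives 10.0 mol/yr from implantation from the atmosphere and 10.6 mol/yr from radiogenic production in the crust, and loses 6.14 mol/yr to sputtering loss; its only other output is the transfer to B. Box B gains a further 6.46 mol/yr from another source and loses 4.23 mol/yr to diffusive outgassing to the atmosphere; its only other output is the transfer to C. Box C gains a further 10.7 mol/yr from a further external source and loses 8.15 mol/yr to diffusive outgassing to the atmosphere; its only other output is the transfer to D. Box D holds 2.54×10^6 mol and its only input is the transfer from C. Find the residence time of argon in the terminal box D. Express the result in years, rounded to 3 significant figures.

132000 yr

Box A: F(A→B) = (10.0 + 10.6) − 6.14 = 14.460 mol/yr.
Box B: F(B→C) = (14.460 + 6.46) − 4.23 = 16.690 mol/yr.
Box C: F(C→D) = (16.690 + 10.7) − 8.15 = 19.240 mol/yr.
Box D throughput = its input = 19.240 mol/yr; τ = 2.54×10^6 / 19.240 = 132000 yr.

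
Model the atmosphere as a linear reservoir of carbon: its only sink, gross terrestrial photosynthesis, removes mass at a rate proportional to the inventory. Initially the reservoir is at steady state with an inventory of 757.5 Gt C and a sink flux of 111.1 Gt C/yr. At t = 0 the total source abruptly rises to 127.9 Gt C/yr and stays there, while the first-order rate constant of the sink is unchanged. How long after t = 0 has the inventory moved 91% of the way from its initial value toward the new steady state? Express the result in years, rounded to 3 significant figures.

16.4 yr

τ = M₀/F₀ = 757.5/111.1 = 6.818 yr.
The remaining gap fraction is e^(−t/τ); 91% covered ⇒ e^(−t/τ) = 0.0900.
t = −τ ln(0.0900) = 6.818 × 2.408 = 16.42 yr.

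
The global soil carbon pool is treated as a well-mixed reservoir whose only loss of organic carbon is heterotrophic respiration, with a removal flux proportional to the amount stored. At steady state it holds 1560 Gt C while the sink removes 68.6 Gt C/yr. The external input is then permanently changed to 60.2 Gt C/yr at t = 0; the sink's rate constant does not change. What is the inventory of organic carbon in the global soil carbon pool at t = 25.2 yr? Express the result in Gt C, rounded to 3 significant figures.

The sink rate constant is k = F₀/M₀ = 68.6/1560 = 0.04397 yr⁻¹.
Solving dM/dt = F₁ − kM with M(0) = M₀ gives M(t) = F₁/k + (M₀ − F₁/k)·e^(−kt).
F₁/k = 60.2/0.04397 = 1369.0 Gt C; kt = 0.04397 × 25.2 = 1.108, e^(−kt) = 0.3302.
M(25.2) = 1369.0 + (1560 − 1369.0) × 0.3302 = 1369.0 + 63.07 = 1432.0 Gt C.

1430 Gt C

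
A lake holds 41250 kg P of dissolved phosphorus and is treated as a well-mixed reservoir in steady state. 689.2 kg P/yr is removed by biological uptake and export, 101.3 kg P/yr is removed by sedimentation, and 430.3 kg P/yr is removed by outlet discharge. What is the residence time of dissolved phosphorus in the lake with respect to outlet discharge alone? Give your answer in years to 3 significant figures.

Residence time with respect to a single sink: τ = M / F_sink.
τ = 41250 / 430.3 = 95.86 yr.

95.9 yr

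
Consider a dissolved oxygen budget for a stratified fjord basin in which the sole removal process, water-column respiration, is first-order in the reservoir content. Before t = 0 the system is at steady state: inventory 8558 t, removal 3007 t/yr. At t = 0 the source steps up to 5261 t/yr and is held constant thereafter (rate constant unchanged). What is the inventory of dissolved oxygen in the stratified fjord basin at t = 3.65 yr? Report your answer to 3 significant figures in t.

τ = M₀/F₀ = 8558/3007 = 2.846 yr; rate constant k = 1/τ.
New steady state M_∞ = F₁/k = F₁·τ = 5261 × 2.846 = 14973 t.
M(t) = M_∞ + (M₀ − M_∞)·e^(−t/τ); t/τ = 3.65/2.846 = 1.282, so e^(−t/τ) = 0.2773.
M(t) = 14973 − 6415 × 0.2773 = 13194 t.

13200 t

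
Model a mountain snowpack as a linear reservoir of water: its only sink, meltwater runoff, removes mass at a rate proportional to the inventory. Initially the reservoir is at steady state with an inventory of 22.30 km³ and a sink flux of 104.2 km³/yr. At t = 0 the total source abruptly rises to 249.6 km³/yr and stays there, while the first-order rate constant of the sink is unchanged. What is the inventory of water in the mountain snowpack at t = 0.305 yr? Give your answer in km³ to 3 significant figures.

The sink rate constant is k = F₀/M₀ = 104.2/22.30 = 4.673 yr⁻¹.
Solving dM/dt = F₁ − kM with M(0) = M₀ gives M(t) = F₁/k + (M₀ − F₁/k)·e^(−kt).
F₁/k = 249.6/4.673 = 53.417 km³; kt = 4.673 × 0.305 = 1.425, e^(−kt) = 0.2405.
M(0.305) = 53.417 + (22.30 − 53.417) × 0.2405 = 53.417 − 7.483 = 45.934 km³.

45.9 km³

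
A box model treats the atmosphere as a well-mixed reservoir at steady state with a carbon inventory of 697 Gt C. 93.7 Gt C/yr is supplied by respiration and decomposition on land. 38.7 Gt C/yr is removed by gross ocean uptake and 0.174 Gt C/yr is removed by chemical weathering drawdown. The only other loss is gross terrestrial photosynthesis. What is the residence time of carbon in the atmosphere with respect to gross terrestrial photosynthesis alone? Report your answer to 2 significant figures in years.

At steady state ΣF_in = ΣF_out.
ΣF_in = 93.700 Gt C/yr.
Gross terrestrial photosynthesis flux = ΣF_in − (38.7 + 0.174) = 93.700 − 38.87 = 54.83 Gt C/yr.
τ = M / F = 697 / 54.83 = 12.71 yr.

13 yr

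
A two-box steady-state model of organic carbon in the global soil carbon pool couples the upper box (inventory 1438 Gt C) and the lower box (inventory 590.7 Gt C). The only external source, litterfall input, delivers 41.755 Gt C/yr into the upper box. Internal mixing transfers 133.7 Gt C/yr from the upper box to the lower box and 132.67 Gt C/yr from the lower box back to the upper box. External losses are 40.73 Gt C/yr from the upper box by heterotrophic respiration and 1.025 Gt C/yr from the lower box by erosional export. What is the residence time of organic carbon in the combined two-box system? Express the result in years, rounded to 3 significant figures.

Residence time in the combined system uses the total inventory and the total *external* removal — internal exchanges between the two boxes cancel.
M_total = 1438 + 590.7 = 2028.7 Gt C.
ΣF_external_out = 40.73 + 1.025 = 41.755 Gt C/yr.
τ = M_total / ΣF_ext = 2028.7 / 41.755 = 48.59 yr.

48.6 yr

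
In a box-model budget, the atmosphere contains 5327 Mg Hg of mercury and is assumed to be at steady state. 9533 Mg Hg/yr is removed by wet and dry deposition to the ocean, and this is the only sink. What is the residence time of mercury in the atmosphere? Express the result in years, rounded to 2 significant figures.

τ = M / F = 5327 / 9533 = 0.5588 yr.

0.56 yr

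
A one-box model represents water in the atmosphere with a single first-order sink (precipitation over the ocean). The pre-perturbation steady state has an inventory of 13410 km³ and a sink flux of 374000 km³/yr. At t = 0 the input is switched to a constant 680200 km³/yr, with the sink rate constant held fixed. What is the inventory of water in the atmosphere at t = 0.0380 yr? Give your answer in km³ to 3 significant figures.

τ = M₀/F₀ = 13410/374000 = 0.03586 yr; rate constant k = 1/τ.
New steady state M_∞ = F₁/k = F₁·τ = 680200 × 0.03586 = 24389 km³.
M(t) = M_∞ + (M₀ − M_∞)·e^(−t/τ); t/τ = 0.0380/0.03586 = 1.060, so e^(−t/τ) = 0.3465.
M(t) = 24389 − 10980 × 0.3465 = 20585 km³.

20600 km³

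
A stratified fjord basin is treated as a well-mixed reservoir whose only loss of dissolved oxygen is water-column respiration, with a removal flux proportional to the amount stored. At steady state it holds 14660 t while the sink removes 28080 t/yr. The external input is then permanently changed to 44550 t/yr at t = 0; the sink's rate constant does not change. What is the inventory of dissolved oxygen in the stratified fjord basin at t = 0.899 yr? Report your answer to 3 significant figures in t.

21700 t

The sink rate constant is k = F₀/M₀ = 28080/14660 = 1.915 yr⁻¹.
Solving dM/dt = F₁ − kM with M(0) = M₀ gives M(t) = F₁/k + (M₀ − F₁/k)·e^(−kt).
F₁/k = 44550/1.915 = 23259 t; kt = 1.915 × 0.899 = 1.722, e^(−kt) = 0.1787.
M(0.899) = 23259 + (14660 − 23259) × 0.1787 = 23259 − 1537 = 21722 t.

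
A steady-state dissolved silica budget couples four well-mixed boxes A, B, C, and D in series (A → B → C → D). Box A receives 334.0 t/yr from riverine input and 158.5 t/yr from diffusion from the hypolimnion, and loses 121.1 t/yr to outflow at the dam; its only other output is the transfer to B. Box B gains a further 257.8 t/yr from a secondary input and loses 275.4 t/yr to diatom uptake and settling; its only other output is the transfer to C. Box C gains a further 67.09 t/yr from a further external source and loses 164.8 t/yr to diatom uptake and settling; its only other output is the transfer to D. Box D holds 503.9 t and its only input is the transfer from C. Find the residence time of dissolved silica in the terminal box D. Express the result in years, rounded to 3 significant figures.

1.97 yr

Box A: F(A→B) = (334.0 + 158.5) − 121.1 = 371.40 t/yr.
Box B: F(B→C) = (371.40 + 257.8) − 275.4 = 353.80 t/yr.
Box C: F(C→D) = (353.80 + 67.09) − 164.8 = 256.09 t/yr.
Box D throughput = its input = 256.09 t/yr; τ = 503.9 / 256.09 = 1.968 yr.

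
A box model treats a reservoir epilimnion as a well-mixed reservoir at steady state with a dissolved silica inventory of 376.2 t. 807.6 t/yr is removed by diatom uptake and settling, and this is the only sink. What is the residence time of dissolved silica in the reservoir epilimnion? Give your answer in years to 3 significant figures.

τ = M / F = 376.2 / 807.6 = 0.4658 yr.

0.466 yr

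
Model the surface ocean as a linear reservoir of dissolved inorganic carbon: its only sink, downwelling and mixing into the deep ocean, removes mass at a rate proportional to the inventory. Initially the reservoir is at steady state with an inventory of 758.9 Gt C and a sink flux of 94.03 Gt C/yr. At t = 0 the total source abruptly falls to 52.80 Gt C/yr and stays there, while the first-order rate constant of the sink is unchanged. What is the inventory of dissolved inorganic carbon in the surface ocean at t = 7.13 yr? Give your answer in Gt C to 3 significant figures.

Residence time τ = M₀/F₀ = 8.071 yr. The eventual steady state is M_∞ = M₀·(F₁/F₀) = 758.9 × 52.80/94.03 = 426.14 Gt C.
The anomaly ΔM(t) = M(t) − M_∞ decays as ΔM₀·e^(−t/τ) with ΔM₀ = 758.9 − 426.14 = 332.8 Gt C.
At t = 7.13 yr, e^(−t/τ) = e^(−0.8834) = 0.4134, so ΔM = 137.6 Gt C and M = 426.14 + 137.6 = 563.69 Gt C.

564 Gt C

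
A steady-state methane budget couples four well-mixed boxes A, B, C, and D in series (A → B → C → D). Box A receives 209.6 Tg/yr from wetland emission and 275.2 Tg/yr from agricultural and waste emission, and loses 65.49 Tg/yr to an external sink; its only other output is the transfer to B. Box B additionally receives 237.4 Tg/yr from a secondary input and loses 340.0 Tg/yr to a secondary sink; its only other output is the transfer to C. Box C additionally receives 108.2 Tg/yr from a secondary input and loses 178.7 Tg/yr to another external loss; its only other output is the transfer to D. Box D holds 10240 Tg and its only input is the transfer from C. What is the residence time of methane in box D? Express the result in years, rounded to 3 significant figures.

41.6 yr

Box A: F(A→B) = (209.6 + 275.2) − 65.49 = 419.31 Tg/yr.
Box B: F(B→C) = (419.31 + 237.4) − 340.0 = 316.71 Tg/yr.
Box C: F(C→D) = (316.71 + 108.2) − 178.7 = 246.21 Tg/yr.
Box D throughput = its input = 246.21 Tg/yr; τ = 10240 / 246.21 = 41.59 yr.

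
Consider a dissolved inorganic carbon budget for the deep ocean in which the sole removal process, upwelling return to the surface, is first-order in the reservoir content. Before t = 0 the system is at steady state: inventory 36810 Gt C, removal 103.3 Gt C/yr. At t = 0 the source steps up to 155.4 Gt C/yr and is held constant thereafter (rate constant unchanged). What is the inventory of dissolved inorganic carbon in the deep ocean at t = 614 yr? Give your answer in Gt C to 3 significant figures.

τ = M₀/F₀ = 36810/103.3 = 356.3 yr; rate constant k = 1/τ.
New steady state M_∞ = F₁/k = F₁·τ = 155.4 × 356.3 = 55375 Gt C.
M(t) = M_∞ + (M₀ − M_∞)·e^(−t/τ); t/τ = 614/356.3 = 1.723, so e^(−t/τ) = 0.1785.
M(t) = 55375 − 18570 × 0.1785 = 52061 Gt C.

52100 Gt C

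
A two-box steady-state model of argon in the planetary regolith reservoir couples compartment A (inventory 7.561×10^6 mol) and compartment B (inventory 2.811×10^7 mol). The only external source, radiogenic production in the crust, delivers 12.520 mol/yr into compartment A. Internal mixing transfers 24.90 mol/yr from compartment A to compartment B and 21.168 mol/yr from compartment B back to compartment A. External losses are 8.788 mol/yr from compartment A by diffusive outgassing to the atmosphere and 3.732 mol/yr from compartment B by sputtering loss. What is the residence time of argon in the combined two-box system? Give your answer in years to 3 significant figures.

Residence time in the combined system uses the total inventory and the total *external* removal — internal exchanges between the two boxes cancel.
M_total = 7.561×10^6 + 2.811×10^7 = 3.5671×10^7 mol.
ΣF_external_out = 8.788 + 3.732 = 12.520 mol/yr.
τ = M_total / ΣF_ext = 3.5671×10^7 / 12.520 = 2.849×10^6 yr.

2.85×10^6 yr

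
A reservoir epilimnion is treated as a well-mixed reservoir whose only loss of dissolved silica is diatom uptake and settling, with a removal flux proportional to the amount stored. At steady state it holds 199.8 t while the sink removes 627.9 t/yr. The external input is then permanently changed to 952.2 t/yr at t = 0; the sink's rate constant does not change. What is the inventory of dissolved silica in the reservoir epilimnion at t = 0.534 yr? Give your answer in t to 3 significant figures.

The sink rate constant is k = F₀/M₀ = 627.9/199.8 = 3.143 yr⁻¹.
Solving dM/dt = F₁ − kM with M(0) = M₀ gives M(t) = F₁/k + (M₀ − F₁/k)·e^(−kt).
F₁/k = 952.2/3.143 = 302.99 t; kt = 3.143 × 0.534 = 1.678, e^(−kt) = 0.1867.
M(0.534) = 302.99 + (199.8 − 302.99) × 0.1867 = 302.99 − 19.27 = 283.73 t.

284 t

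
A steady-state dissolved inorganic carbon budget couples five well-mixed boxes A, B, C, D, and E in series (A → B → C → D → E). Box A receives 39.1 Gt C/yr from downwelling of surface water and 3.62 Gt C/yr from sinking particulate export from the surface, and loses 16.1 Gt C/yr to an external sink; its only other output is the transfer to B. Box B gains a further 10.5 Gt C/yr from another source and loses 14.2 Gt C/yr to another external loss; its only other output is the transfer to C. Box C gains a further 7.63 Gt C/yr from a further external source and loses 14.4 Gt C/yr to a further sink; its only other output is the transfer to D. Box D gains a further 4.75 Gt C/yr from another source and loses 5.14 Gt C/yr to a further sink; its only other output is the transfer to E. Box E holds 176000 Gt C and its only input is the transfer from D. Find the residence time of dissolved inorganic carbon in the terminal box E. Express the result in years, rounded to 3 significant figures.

11200 yr

Box A: F(A→B) = (39.1 + 3.62) − 16.1 = 26.620 Gt C/yr.
Box B: F(B→C) = (26.620 + 10.5) − 14.2 = 22.920 Gt C/yr.
Box C: F(C→D) = (22.920 + 7.63) − 14.4 = 16.150 Gt C/yr.
Box D: F(D→E) = (16.150 + 4.75) − 5.14 = 15.760 Gt C/yr.
Box E throughput = its input = 15.760 Gt C/yr; τ = 176000 / 15.760 = 11170 yr.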